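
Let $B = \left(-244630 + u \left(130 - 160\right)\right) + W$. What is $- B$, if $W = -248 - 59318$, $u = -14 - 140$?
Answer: $299576$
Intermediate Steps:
$u = -154$
$W = -59566$ ($W = -248 - 59318 = -59566$)
$B = -299576$ ($B = \left(-244630 - 154 \left(130 - 160\right)\right) - 59566 = \left(-244630 - -4620\right) - 59566 = \left(-244630 + 4620\right) - 59566 = -240010 - 59566 = -299576$)
$- B = \left(-1\right) \left(-299576\right) = 299576$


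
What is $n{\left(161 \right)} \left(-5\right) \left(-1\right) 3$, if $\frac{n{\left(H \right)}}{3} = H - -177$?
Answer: $15210$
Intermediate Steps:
$n{\left(H \right)} = 531 + 3 H$ ($n{\left(H \right)} = 3 \left(H - -177\right) = 3 \left(H + 177\right) = 3 \left(177 + H\right) = 531 + 3 H$)
$n{\left(161 \right)} \left(-5\right) \left(-1\right) 3 = \left(531 + 3 \cdot 161\right) \left(-5\right) \left(-1\right) 3 = \left(531 + 483\right) 5 \cdot 3 = 1014 \cdot 15 = 15210$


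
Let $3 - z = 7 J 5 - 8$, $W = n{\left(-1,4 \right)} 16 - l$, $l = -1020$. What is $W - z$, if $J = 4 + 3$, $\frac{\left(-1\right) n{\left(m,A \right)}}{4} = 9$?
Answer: $678$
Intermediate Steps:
$n{\left(m,A \right)} = -36$ ($n{\left(m,A \right)} = \left(-4\right) 9 = -36$)
$J = 7$
$W = 444$ ($W = \left(-36\right) 16 - -1020 = -576 + 1020 = 444$)
$z = -234$ ($z = 3 - \left(7 \cdot 7 \cdot 5 - 8\right) = 3 - \left(49 \cdot 5 - 8\right) = 3 - \left(245 - 8\right) = 3 - 237 = -234$)
$W - z = 444 - -234 = 444 + 234 = 678$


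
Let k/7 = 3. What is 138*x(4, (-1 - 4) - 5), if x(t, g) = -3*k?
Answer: -8694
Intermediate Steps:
k = 21 (k = 7*3 = 21)
x(t, g) = -63 (x(t, g) = -3*21 = -63)
138*x(4, (-1 - 4) - 5) = 138*(-63) = -8694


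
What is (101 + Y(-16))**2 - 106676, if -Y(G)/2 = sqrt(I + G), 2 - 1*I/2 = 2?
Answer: -96539 - 1616*I ≈ -96539.0 - 1616.0*I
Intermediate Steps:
I = 0 (I = 4 - 2*2 = 4 - 4 = 0)
Y(G) = -2*sqrt(G) (Y(G) = -2*sqrt(0 + G) = -2*sqrt(G))
(101 + Y(-16))**2 - 106676 = (101 - 8*I)**2 - 106676 = -106676 + (101 - 8*I)**2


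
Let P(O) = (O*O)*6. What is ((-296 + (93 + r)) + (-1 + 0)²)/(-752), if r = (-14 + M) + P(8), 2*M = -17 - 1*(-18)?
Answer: -337/1504 ≈ -0.22407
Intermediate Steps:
M = ½ (M = (-17 - 1*(-18))/2 = (-17 + 18)/2 = (½)*1 = ½ ≈ 0.50000)
P(O) = 6*O² (P(O) = O²*6 = 6*O²)
r = 741/2 (r = (-14 + ½) + 6*8² = -27/2 + 6*64 = -27/2 + 384 = 741/2 ≈ 370.50)
((-296 + (93 + r)) + (-1 + 0)²)/(-752) = ((-296 + (93 + 741/2)) + (-1 + 0)²)/(-752) = ((-296 + 927/2) + (-1)²)*(-1/752) = (335/2 + 1)*(-1/752) = (337/2)*(-1/752) = -337/1504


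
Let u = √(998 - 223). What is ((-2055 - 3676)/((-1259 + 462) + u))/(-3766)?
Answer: -4567607/2389278444 - 28655*√31/2389278444 ≈ -0.0019785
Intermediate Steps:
u = 5*√31 (u = √775 = 5*√31 ≈ 27.839)
((-2055 - 3676)/((-1259 + 462) + u))/(-3766) = ((-2055 - 3676)/((-1259 + 462) + 5*√31))/(-3766) = -5731/(-797 + 5*√31)*(-1/3766) = 5731/(3766*(-797 + 5*√31))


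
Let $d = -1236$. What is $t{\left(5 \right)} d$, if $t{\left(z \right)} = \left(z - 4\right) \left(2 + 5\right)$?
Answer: $-8652$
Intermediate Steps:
$t{\left(z \right)} = -28 + 7 z$ ($t{\left(z \right)} = \left(-4 + z\right) 7 = -28 + 7 z$)
$t{\left(5 \right)} d = \left(-28 + 7 \cdot 5\right) \left(-1236\right) = \left(-28 + 35\right) \left(-1236\right) = 7 \left(-1236\right) = -8652$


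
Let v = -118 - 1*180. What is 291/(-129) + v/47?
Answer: -17373/2021 ≈ -8.5962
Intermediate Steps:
v = -298 (v = -118 - 180 = -298)
291/(-129) + v/47 = 291/(-129) - 298/47 = 291*(-1/129) - 298*1/47 = -97/43 - 298/47 = -17373/2021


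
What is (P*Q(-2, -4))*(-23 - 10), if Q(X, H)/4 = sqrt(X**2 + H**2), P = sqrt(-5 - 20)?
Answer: -1320*I*sqrt(5) ≈ -2951.6*I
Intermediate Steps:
P = 5*I (P = sqrt(-25) = 5*I ≈ 5.0*I)
Q(X, H) = 4*sqrt(H**2 + X**2) (Q(X, H) = 4*sqrt(X**2 + H**2) = 4*sqrt(H**2 + X**2))
(P*Q(-2, -4))*(-23 - 10) = ((5*I)*(4*sqrt((-4)**2 + (-2)**2)))*(-23 - 10) = ((5*I)*(4*sqrt(16 + 4)))*(-33) = ((5*I)*(4*sqrt(20)))*(-33) = ((5*I)*(4*(2*sqrt(5))))*(-33) = ((5*I)*(8*sqrt(5)))*(-33) = (40*I*sqrt(5))*(-33) = -1320*I*sqrt(5)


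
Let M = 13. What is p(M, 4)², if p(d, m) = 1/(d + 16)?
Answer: 1/841 ≈ 0.0011891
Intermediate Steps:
p(d, m) = 1/(16 + d)
p(M, 4)² = (1/(16 + 13))² = (1/29)² = 1/841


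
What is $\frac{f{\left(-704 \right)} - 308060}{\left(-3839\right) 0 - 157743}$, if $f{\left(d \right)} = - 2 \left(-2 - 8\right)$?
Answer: $\frac{6040}{3093} \approx 1.9528$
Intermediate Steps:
$f{\left(d \right)} = 20$ ($f{\left(d \right)} = \left(-2\right) \left(-10\right) = 20$)
$\frac{f{\left(-704 \right)} - 308060}{\left(-3839\right) 0 - 157743} = \frac{20 - 308060}{\left(-3839\right) 0 - 157743} = - \frac{308040}{0 - 157743} = - \frac{308040}{-157743} = \left(-308040\right) \left(- \frac{1}{157743}\right) = \frac{6040}{3093}$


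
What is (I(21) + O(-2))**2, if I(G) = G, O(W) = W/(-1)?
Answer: 529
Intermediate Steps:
O(W) = -W (O(W) = W*(-1) = -W)
(I(21) + O(-2))**2 = (21 - 1*(-2))**2 = (21 + 2)**2 = 23**2 = 529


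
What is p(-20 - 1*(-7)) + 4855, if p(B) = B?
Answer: 4842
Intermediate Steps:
p(-20 - 1*(-7)) + 4855 = (-20 - 1*(-7)) + 4855 = (-20 + 7) + 4855 = -13 + 4855 = 4842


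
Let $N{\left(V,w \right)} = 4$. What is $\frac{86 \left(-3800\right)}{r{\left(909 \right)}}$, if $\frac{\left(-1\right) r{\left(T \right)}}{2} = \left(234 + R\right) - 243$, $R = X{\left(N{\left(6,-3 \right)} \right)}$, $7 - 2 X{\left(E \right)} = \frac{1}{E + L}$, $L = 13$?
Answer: $- \frac{1388900}{47} \approx -29551.0$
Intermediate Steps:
$X{\left(E \right)} = \frac{7}{2} - \frac{1}{2 \left(13 + E\right)}$ ($X{\left(E \right)} = \frac{7}{2} - \frac{1}{2 \left(E + 13\right)} = \frac{7}{2} - \frac{1}{2 \left(13 + E\right)}$)
$R = \frac{59}{17}$ ($R = \frac{90 + 7 \cdot 4}{2 \left(13 + 4\right)} = \frac{90 + 28}{2 \cdot 17} = \frac{1}{2} \cdot \frac{1}{17} \cdot 118 = \frac{59}{17} \approx 3.4706$)
$r{\left(T \right)} = \frac{188}{17}$ ($r{\left(T \right)} = - 2 \left(\left(234 + \frac{59}{17}\right) - 243\right) = - 2 \left(\frac{4037}{17} - 243\right) = \left(-2\right) \left(- \frac{94}{17}\right) = \frac{188}{17}$)
$\frac{86 \left(-3800\right)}{r{\left(909 \right)}} = \frac{86 \left(-3800\right)}{\frac{188}{17}} = \left(-326800\right) \frac{17}{188} = - \frac{1388900}{47}$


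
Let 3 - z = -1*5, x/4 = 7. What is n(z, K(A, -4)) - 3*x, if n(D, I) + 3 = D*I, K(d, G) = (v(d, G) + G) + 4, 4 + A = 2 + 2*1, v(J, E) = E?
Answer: -119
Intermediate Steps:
x = 28 (x = 4*7 = 28)
z = 8 (z = 3 - (-1)*5 = 3 - 1*(-5) = 3 + 5 = 8)
A = 0 (A = -4 + (2 + 2*1) = -4 + (2 + 2) = -4 + 4 = 0)
K(d, G) = 4 + 2*G (K(d, G) = (G + G) + 4 = 2*G + 4 = 4 + 2*G)
n(D, I) = -3 + D*I
n(z, K(A, -4)) - 3*x = (-3 + 8*(4 + 2*(-4))) - 3*28 = (-3 + 8*(4 - 8)) - 84 = (-3 + 8*(-4)) - 84 = (-3 - 32) - 84 = -35 - 84 = -119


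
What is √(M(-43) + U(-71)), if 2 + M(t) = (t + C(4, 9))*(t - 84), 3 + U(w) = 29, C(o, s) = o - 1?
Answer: 4*√319 ≈ 71.442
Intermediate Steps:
C(o, s) = -1 + o
U(w) = 26 (U(w) = -3 + 29 = 26)
M(t) = -2 + (-84 + t)*(3 + t) (M(t) = -2 + (t + (-1 + 4))*(t - 84) = -2 + (t + 3)*(-84 + t) = -2 + (3 + t)*(-84 + t) = -2 + (-84 + t)*(3 + t))
√(M(-43) + U(-71)) = √((-254 + (-43)² - 81*(-43)) + 26) = √((-254 + 1849 + 3483) + 26) = √(5078 + 26) = √5104 = 4*√319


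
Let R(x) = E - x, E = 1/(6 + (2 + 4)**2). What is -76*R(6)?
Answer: 9538/21 ≈ 454.19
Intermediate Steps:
E = 1/42 (E = 1/(6 + 6**2) = 1/(6 + 36) = 1/42 ≈ 0.023810)
R(x) = 1/42 - x
-76*R(6) = -76*(1/42 - 1*6) = -76*(1/42 - 6) = -76*(-251/42) = 9538/21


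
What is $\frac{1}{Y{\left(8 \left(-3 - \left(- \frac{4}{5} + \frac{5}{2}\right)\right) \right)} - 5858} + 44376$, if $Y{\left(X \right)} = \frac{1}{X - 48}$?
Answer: $\frac{111260793676}{2507229} \approx 44376.0$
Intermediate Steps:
$Y{\left(X \right)} = \frac{1}{-48 + X}$
$\frac{1}{Y{\left(8 \left(-3 - \left(- \frac{4}{5} + \frac{5}{2}\right)\right) \right)} - 5858} + 44376 = \frac{1}{\frac{1}{-48 + 8 \left(-3 - \left(- \frac{4}{5} + \frac{5}{2}\right)\right)} - 5858} + 44376 = \frac{1}{\frac{1}{-48 + 8 \left(-3 - \frac{17}{10}\right)} - 5858} + 44376 = \frac{1}{\frac{1}{-48 + 8 \left(- \frac{47}{10}\right)} - 5858} + 44376 = \frac{1}{\frac{1}{-48 - \frac{188}{5}} - 5858} + 44376 = \frac{1}{\frac{1}{- \frac{428}{5}} - 5858} + 44376 = \frac{1}{- \frac{5}{428} - 5858} + 44376 = \frac{1}{- \frac{2507229}{428}} + 44376 = - \frac{428}{2507229} + 44376 = \frac{111260793676}{2507229}$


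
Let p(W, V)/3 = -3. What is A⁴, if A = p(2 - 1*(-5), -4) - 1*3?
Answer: 20736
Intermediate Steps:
p(W, V) = -9 (p(W, V) = 3*(-3) = -9)
A = -12 (A = -9 - 1*3 = -9 - 3 = -12)
A⁴ = (-12)⁴ = 20736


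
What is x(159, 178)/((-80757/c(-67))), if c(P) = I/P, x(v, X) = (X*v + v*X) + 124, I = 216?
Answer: 453824/200397 ≈ 2.2646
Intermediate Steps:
x(v, X) = 124 + 2*X*v (x(v, X) = (X*v + X*v) + 124 = 2*X*v + 124 = 124 + 2*X*v)
c(P) = 216/P
x(159, 178)/((-80757/c(-67))) = (124 + 2*178*159)/((-80757/(216/(-67)))) = (124 + 56604)/((-80757/(216*(-1/67)))) = 56728/((-80757/(-216/67))) = 56728/((-80757*(-67/216))) = 56728/(200397/8) = 56728*(8/200397) = 453824/200397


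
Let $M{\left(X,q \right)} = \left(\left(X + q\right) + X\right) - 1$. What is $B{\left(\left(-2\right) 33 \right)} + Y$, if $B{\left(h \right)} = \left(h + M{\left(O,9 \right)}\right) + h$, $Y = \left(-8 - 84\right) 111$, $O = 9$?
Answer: $-10318$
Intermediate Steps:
$Y = -10212$ ($Y = \left(-92\right) 111 = -10212$)
$M{\left(X,q \right)} = -1 + q + 2 X$ ($M{\left(X,q \right)} = \left(q + 2 X\right) - 1 = -1 + q + 2 X$)
$B{\left(h \right)} = 26 + 2 h$ ($B{\left(h \right)} = \left(h + \left(-1 + 9 + 2 \cdot 9\right)\right) + h = \left(h + \left(-1 + 9 + 18\right)\right) + h = \left(h + 26\right) + h = \left(26 + h\right) + h = 26 + 2 h$)
$B{\left(\left(-2\right) 33 \right)} + Y = \left(26 + 2 \left(\left(-2\right) 33\right)\right) - 10212 = \left(26 + 2 \left(-66\right)\right) - 10212 = \left(26 - 132\right) - 10212 = -106 - 10212 = -10318$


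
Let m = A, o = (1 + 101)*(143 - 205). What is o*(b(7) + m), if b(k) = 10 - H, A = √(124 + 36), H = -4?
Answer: -88536 - 25296*√10 ≈ -1.6853e+5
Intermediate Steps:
o = -6324 (o = 102*(-62) = -6324)
A = 4*√10 (A = √160 = 4*√10 ≈ 12.649)
m = 4*√10 ≈ 12.649
b(k) = 14 (b(k) = 10 - 1*(-4) = 10 + 4 = 14)
o*(b(7) + m) = -6324*(14 + 4*√10) = -88536 - 25296*√10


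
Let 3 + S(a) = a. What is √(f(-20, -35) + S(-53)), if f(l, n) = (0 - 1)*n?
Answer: I*√21 ≈ 4.5826*I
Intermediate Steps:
f(l, n) = -n
S(a) = -3 + a
√(f(-20, -35) + S(-53)) = √(-1*(-35) + (-3 - 53)) = √(35 - 56) = √(-21) = I*√21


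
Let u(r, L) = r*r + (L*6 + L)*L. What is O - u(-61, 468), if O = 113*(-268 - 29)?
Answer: -1570450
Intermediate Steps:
u(r, L) = r² + 7*L² (u(r, L) = r² + (6*L + L)*L = r² + (7*L)*L = r² + 7*L²)
O = -33561 (O = 113*(-297) = -33561)
O - u(-61, 468) = -33561 - ((-61)² + 7*468²) = -33561 - (3721 + 7*219024) = -33561 - (3721 + 1533168) = -33561 - 1*1536889 = -33561 - 1536889 = -1570450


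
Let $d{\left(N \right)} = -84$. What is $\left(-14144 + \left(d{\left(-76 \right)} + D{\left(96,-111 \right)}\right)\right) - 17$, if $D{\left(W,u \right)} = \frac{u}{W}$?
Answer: $- \frac{455877}{32} \approx -14246.0$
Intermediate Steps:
$\left(-14144 + \left(d{\left(-76 \right)} + D{\left(96,-111 \right)}\right)\right) - 17 = \left(-14144 - \left(84 + \frac{111}{96}\right)\right) - 17 = \left(-14144 - \frac{2725}{32}\right) - 17 = - \frac{455333}{32} - 17 = - \frac{455877}{32}$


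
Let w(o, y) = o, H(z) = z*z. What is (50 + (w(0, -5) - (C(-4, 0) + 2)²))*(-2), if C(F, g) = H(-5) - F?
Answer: 1822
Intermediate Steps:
H(z) = z²
C(F, g) = 25 - F (C(F, g) = (-5)² - F = 25 - F)
(50 + (w(0, -5) - (C(-4, 0) + 2)²))*(-2) = (50 + (0 - ((25 - 1*(-4)) + 2)²))*(-2) = (50 + (0 - ((25 + 4) + 2)²))*(-2) = (50 + (0 - (29 + 2)²))*(-2) = (50 + (0 - 1*31²))*(-2) = (50 + (0 - 1*961))*(-2) = (50 + (0 - 961))*(-2) = (50 - 961)*(-2) = -911*(-2) = 1822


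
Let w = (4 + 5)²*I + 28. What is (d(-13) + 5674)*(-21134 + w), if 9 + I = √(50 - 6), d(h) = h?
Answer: -123607935 + 917082*√11 ≈ -1.2057e+8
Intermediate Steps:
I = -9 + 2*√11 (I = -9 + √(50 - 6) = -9 + √44 = -9 + 2*√11 ≈ -2.3667)
w = -701 + 162*√11 (w = (4 + 5)²*(-9 + 2*√11) + 28 = 9²*(-9 + 2*√11) + 28 = 81*(-9 + 2*√11) + 28 = (-729 + 162*√11) + 28 = -701 + 162*√11 ≈ -163.71)
(d(-13) + 5674)*(-21134 + w) = (-13 + 5674)*(-21134 + (-701 + 162*√11)) = 5661*(-21835 + 162*√11) = -123607935 + 917082*√11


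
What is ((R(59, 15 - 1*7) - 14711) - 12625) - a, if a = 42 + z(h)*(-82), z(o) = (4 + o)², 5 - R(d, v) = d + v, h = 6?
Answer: -19240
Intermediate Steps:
R(d, v) = 5 - d - v (R(d, v) = 5 - (d + v) = 5 + (-d - v) = 5 - d - v)
a = -8158 (a = 42 + (4 + 6)²*(-82) = 42 + 10²*(-82) = 42 + 100*(-82) = 42 - 8200 = -8158)
((R(59, 15 - 1*7) - 14711) - 12625) - a = (((5 - 1*59 - (15 - 1*7)) - 14711) - 12625) - 1*(-8158) = (((5 - 59 - (15 - 7)) - 14711) - 12625) + 8158 = (((5 - 59 - 1*8) - 14711) - 12625) + 8158 = (((5 - 59 - 8) - 14711) - 12625) + 8158 = ((-62 - 14711) - 12625) + 8158 = (-14773 - 12625) + 8158 = -27398 + 8158 = -19240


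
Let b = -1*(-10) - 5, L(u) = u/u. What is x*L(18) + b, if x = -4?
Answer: 1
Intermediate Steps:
L(u) = 1
b = 5 (b = 10 - 5 = 5)
x*L(18) + b = -4*1 + 5 = -4 + 5 = 1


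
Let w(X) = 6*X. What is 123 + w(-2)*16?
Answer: -69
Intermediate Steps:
123 + w(-2)*16 = 123 + (6*(-2))*16 = 123 - 12*16 = 123 - 192 = -69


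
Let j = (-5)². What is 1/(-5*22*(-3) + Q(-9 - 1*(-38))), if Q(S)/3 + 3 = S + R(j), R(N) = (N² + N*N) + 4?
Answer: 1/4170 ≈ 0.00023981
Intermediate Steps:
j = 25
R(N) = 4 + 2*N² (R(N) = (N² + N²) + 4 = 2*N² + 4 = 4 + 2*N²)
Q(S) = 3753 + 3*S (Q(S) = -9 + 3*(S + (4 + 2*25²)) = -9 + 3*(S + (4 + 2*625)) = -9 + 3*(S + (4 + 1250)) = -9 + 3*(S + 1254) = -9 + 3*(1254 + S) = -9 + (3762 + 3*S) = 3753 + 3*S)
1/(-5*22*(-3) + Q(-9 - 1*(-38))) = 1/(-5*22*(-3) + (3753 + 3*(-9 - 1*(-38)))) = 1/(-110*(-3) + (3753 + 3*(-9 + 38))) = 1/(330 + (3753 + 3*29)) = 1/(330 + (3753 + 87)) = 1/(330 + 3840) = 1/4170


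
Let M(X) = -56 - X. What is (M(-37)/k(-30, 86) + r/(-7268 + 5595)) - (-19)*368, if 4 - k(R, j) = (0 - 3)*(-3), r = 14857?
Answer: 58445582/8365 ≈ 6986.9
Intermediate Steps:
k(R, j) = -5 (k(R, j) = 4 - (0 - 3)*(-3) = 4 - (-3)*(-3) = 4 - 1*9 = 4 - 9 = -5)
(M(-37)/k(-30, 86) + r/(-7268 + 5595)) - (-19)*368 = ((-56 - 1*(-37))/(-5) + 14857/(-7268 + 5595)) - (-19)*368 = ((-56 + 37)*(-1/5) + 14857/(-1673)) - 1*(-6992) = (-19*(-1/5) + 14857*(-1/1673)) + 6992 = (19/5 - 14857/1673) + 6992 = -42498/8365 + 6992 = 58445582/8365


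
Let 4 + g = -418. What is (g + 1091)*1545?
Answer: 1033605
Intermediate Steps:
g = -422 (g = -4 - 418 = -422)
(g + 1091)*1545 = (-422 + 1091)*1545 = 669*1545 = 1033605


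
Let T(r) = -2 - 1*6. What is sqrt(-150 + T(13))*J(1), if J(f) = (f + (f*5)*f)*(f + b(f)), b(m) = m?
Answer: 12*I*sqrt(158) ≈ 150.84*I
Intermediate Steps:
T(r) = -8 (T(r) = -2 - 6 = -8)
J(f) = 2*f*(f + 5*f**2) (J(f) = (f + (f*5)*f)*(f + f) = (f + (5*f)*f)*(2*f) = (f + 5*f**2)*(2*f) = 2*f*(f + 5*f**2))
sqrt(-150 + T(13))*J(1) = sqrt(-150 - 8)*(1**2*(2 + 10*1)) = sqrt(-158)*(1*(2 + 10)) = (I*sqrt(158))*(1*12) = (I*sqrt(158))*12 = 12*I*sqrt(158)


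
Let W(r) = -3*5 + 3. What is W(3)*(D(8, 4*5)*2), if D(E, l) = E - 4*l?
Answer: 1728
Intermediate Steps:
W(r) = -12 (W(r) = -15 + 3 = -12)
W(3)*(D(8, 4*5)*2) = -12*(8 - 16*5)*2 = -12*(8 - 4*20)*2 = -12*(8 - 80)*2 = -(-864)*2 = -12*(-144) = 1728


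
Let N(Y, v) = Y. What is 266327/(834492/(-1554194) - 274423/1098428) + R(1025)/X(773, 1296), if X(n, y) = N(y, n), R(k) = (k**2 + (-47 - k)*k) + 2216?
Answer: -294654121376642550593/870352101197424 ≈ -3.3855e+5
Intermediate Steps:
R(k) = 2216 + k**2 + k*(-47 - k) (R(k) = (k**2 + k*(-47 - k)) + 2216 = 2216 + k**2 + k*(-47 - k))
X(n, y) = y
266327/(834492/(-1554194) - 274423/1098428) + R(1025)/X(773, 1296) = 266327/(834492/(-1554194) - 274423/1098428) + (2216 - 47*1025)/1296 = 266327/(834492*(-1/1554194) - 274423*1/1098428) + (2216 - 48175)*(1/1296) = 266327/(-417246/777097 - 274423/1098428) - 45959*1/1296 = 266327/(-671567979319/853585103516) - 45959/1296 = 266327*(-853585103516/671567979319) - 45959/1296 = -227332759864105732/671567979319 - 45959/1296 = -294654121376642550593/870352101197424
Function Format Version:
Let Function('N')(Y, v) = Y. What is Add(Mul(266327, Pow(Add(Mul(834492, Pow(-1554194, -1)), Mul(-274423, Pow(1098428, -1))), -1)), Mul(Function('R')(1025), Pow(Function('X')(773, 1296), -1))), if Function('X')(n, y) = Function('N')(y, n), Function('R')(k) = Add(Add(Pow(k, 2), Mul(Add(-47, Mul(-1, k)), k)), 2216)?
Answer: Rational(-294654121376642550593, 870352101197424) ≈ -3.3855e+5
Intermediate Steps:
Function('R')(k) = Add(2216, Pow(k, 2), Mul(k, Add(-47, Mul(-1, k)))) (Function('R')(k) = Add(Add(Pow(k, 2), Mul(k, Add(-47, Mul(-1, k)))), 2216) = Add(2216, Pow(k, 2), Mul(k, Add(-47, Mul(-1, k)))))
Function('X')(n, y) = y
Add(Mul(266327, Pow(Add(Mul(834492, Pow(-1554194, -1)), Mul(-274423, Pow(1098428, -1))), -1)), Mul(Function('R')(1025), Pow(Function('X')(773, 1296), -1))) = Add(Mul(266327, Pow(Add(Mul(834492, Pow(-1554194, -1)), Mul(-274423, Pow(1098428, -1))), -1)), Mul(Add(2216, Mul(-47, 1025)), Pow(1296, -1))) = Add(Mul(266327, Pow(Add(Mul(834492, Rational(-1, 1554194)), Mul(-274423, Rational(1, 1098428))), -1)), Mul(Add(2216, -48175), Rational(1, 1296))) = Add(Mul(266327, Pow(Add(Rational(-417246, 777097), Rational(-274423, 1098428)), -1)), Mul(-45959, Rational(1, 1296))) = Add(Mul(266327, Pow(Rational(-671567979319, 853585103516), -1)), Rational(-45959, 1296)) = Add(Mul(266327, Rational(-853585103516, 671567979319)), Rational(-45959, 1296)) = Add(Rational(-227332759864105732, 671567979319), Rational(-45959, 1296)) = Rational(-294654121376642550593, 870352101197424)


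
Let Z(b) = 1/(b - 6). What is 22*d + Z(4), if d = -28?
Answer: -1233/2 ≈ -616.50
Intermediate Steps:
Z(b) = 1/(-6 + b)
22*d + Z(4) = 22*(-28) + 1/(-6 + 4) = -616 + 1/(-2) = -616 - 1/2 = -1233/2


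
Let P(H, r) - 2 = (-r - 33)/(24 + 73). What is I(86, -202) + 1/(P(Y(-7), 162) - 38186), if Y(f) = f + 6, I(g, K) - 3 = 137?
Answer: 518565923/3704043 ≈ 140.00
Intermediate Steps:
I(g, K) = 140 (I(g, K) = 3 + 137 = 140)
Y(f) = 6 + f
P(H, r) = 161/97 - r/97 (P(H, r) = 2 + (-r - 33)/(24 + 73) = 2 + (-33 - r)/97 = 2 + (-33 - r)*(1/97) = 2 + (-33/97 - r/97) = 161/97 - r/97)
I(86, -202) + 1/(P(Y(-7), 162) - 38186) = 140 + 1/((161/97 - 1/97*162) - 38186) = 140 + 1/((161/97 - 162/97) - 38186) = 140 + 1/(-1/97 - 38186) = 140 + 1/(-3704043/97) = 140 - 97/3704043 = 518565923/3704043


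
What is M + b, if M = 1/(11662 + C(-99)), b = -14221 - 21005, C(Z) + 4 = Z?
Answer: -407177333/11559 ≈ -35226.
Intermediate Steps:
C(Z) = -4 + Z
b = -35226
M = 1/11559 (M = 1/(11662 + (-4 - 99)) = 1/(11662 - 103) = 1/11559 ≈ 8.6513e-5)
M + b = 1/11559 - 35226 = -407177333/11559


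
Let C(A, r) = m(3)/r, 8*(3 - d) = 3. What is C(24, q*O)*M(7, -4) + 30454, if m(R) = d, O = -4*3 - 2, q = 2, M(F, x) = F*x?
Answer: 243653/8 ≈ 30457.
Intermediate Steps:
d = 21/8 (d = 3 - ⅛*3 = 3 - 3/8 = 21/8 ≈ 2.6250)
O = -14 (O = -12 - 2 = -14)
m(R) = 21/8
C(A, r) = 21/(8*r)
C(24, q*O)*M(7, -4) + 30454 = (21/(8*((2*(-14)))))*(7*(-4)) + 30454 = ((21/8)/(-28))*(-28) + 30454 = ((21/8)*(-1/28))*(-28) + 30454 = -3/32*(-28) + 30454 = 21/8 + 30454 = 243653/8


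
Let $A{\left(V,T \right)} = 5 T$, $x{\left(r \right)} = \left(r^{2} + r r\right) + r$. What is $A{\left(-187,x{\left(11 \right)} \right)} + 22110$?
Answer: $23375$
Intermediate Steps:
$x{\left(r \right)} = r + 2 r^{2}$ ($x{\left(r \right)} = \left(r^{2} + r^{2}\right) + r = 2 r^{2} + r = r + 2 r^{2}$)
$A{\left(-187,x{\left(11 \right)} \right)} + 22110 = 5 \cdot 11 \left(1 + 2 \cdot 11\right) + 22110 = 5 \cdot 11 \left(1 + 22\right) + 22110 = 5 \cdot 11 \cdot 23 + 22110 = 5 \cdot 253 + 22110 = 1265 + 22110 = 23375$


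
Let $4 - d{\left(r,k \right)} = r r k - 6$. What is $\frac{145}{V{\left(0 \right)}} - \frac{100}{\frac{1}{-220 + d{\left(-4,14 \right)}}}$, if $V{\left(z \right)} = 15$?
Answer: $\frac{130229}{3} \approx 43410.0$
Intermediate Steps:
$d{\left(r,k \right)} = 10 - k r^{2}$ ($d{\left(r,k \right)} = 4 - \left(r r k - 6\right) = 4 - \left(r^{2} k - 6\right) = 4 - \left(k r^{2} - 6\right) = 4 - \left(-6 + k r^{2}\right) = 10 - k r^{2}$)
$\frac{145}{V{\left(0 \right)}} - \frac{100}{\frac{1}{-220 + d{\left(-4,14 \right)}}} = \frac{145}{15} - \frac{100}{\frac{1}{-220 + \left(10 - 14 \left(-4\right)^{2}\right)}} = 145 \cdot \frac{1}{15} - \frac{100}{\frac{1}{-220 + \left(10 - 14 \cdot 16\right)}} = \frac{29}{3} - \frac{100}{\frac{1}{-220 + \left(10 - 224\right)}} = \frac{29}{3} - \frac{100}{\frac{1}{-220 - 214}} = \frac{29}{3} - \frac{100}{\frac{1}{-434}} = \frac{29}{3} - \frac{100}{- \frac{1}{434}} = \frac{29}{3} - -43400 = \frac{29}{3} + 43400 = \frac{130229}{3}$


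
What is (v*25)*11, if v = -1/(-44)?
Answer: 25/4 ≈ 6.2500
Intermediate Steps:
v = 1/44 (v = -1*(-1/44) = 1/44 ≈ 0.022727)
(v*25)*11 = ((1/44)*25)*11 = (25/44)*11 = 25/4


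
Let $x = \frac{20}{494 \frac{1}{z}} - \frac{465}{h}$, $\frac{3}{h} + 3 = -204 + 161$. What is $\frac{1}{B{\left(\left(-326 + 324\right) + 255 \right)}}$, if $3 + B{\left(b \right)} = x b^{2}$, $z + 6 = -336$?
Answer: $\frac{13}{5921472551} \approx 2.1954 \cdot 10^{-9}$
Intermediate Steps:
$z = -342$ ($z = -6 - 336 = -342$)
$h = - \frac{3}{46}$ ($h = \frac{3}{-3 + \left(-204 + 161\right)} = \frac{3}{-3 - 43} = \frac{3}{-46} = 3 \left(- \frac{1}{46}\right) = - \frac{3}{46} \approx -0.065217$)
$x = \frac{92510}{13}$ ($x = \frac{20}{494 \frac{1}{-342}} - \frac{465}{- \frac{3}{46}} = \frac{20}{494 \left(- \frac{1}{342}\right)} - -7130 = \frac{20}{- \frac{13}{9}} + 7130 = 20 \left(- \frac{9}{13}\right) + 7130 = - \frac{180}{13} + 7130 = \frac{92510}{13} \approx 7116.2$)
$B{\left(b \right)} = -3 + \frac{92510 b^{2}}{13}$
$\frac{1}{B{\left(\left(-326 + 324\right) + 255 \right)}} = \frac{1}{-3 + \frac{92510 \left(\left(-326 + 324\right) + 255\right)^{2}}{13}} = \frac{1}{-3 + \frac{92510 \left(-2 + 255\right)^{2}}{13}} = \frac{1}{-3 + \frac{92510 \cdot 253^{2}}{13}} = \frac{1}{-3 + \frac{92510}{13} \cdot 64009} = \frac{1}{-3 + \frac{5921472590}{13}} = \frac{1}{\frac{5921472551}{13}} = \frac{13}{5921472551}$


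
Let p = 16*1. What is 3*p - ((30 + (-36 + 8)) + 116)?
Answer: -70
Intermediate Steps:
p = 16
3*p - ((30 + (-36 + 8)) + 116) = 3*16 - ((30 + (-36 + 8)) + 116) = 48 - ((30 - 28) + 116) = 48 - (2 + 116) = 48 - 1*118 = 48 - 118 = -70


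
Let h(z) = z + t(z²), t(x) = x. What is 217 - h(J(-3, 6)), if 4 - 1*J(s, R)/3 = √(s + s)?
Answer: 115 + 75*I*√6 ≈ 115.0 + 183.71*I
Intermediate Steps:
J(s, R) = 12 - 3*√2*√s (J(s, R) = 12 - 3*√(s + s) = 12 - 3*√2*√s)
h(z) = z + z²
217 - h(J(-3, 6)) = 217 - (12 - 3*√2*√(-3))*(1 + (12 - 3*√2*√(-3))) = 217 - (12 - 3*√2*I*√3)*(1 + (12 - 3*√2*I*√3)) = 217 - (12 - 3*I*√6)*(1 + (12 - 3*I*√6)) = 217 - (12 - 3*I*√6)*(13 - 3*I*√6)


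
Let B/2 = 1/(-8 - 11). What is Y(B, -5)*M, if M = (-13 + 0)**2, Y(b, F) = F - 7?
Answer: -2028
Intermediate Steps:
B = -2/19 (B = 2/(-8 - 11) = 2/(-19) = 2*(-1/19) = -2/19 ≈ -0.10526)
Y(b, F) = -7 + F
M = 169 (M = (-13)**2 = 169)
Y(B, -5)*M = (-7 - 5)*169 = -12*169 = -2028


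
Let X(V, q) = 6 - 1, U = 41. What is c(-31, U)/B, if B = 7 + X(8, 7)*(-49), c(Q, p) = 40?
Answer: -20/119 ≈ -0.16807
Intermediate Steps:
X(V, q) = 5
B = -238 (B = 7 + 5*(-49) = 7 - 245 = -238)
c(-31, U)/B = 40/(-238) = 40*(-1/238) = -20/119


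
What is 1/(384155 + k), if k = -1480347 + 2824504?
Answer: 1/1728312 ≈ 5.7860e-7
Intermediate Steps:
k = 1344157
1/(384155 + k) = 1/(384155 + 1344157) = 1/1728312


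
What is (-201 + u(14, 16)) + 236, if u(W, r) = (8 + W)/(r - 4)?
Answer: 221/6 ≈ 36.833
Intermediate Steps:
u(W, r) = (8 + W)/(-4 + r)
(-201 + u(14, 16)) + 236 = (-201 + (8 + 14)/(-4 + 16)) + 236 = (-201 + 22/12) + 236 = (-201 + (1/12)*22) + 236 = (-201 + 11/6) + 236 = -1195/6 + 236 = 221/6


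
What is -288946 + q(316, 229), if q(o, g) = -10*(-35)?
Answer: -288596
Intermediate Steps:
q(o, g) = 350
-288946 + q(316, 229) = -288946 + 350 = -288596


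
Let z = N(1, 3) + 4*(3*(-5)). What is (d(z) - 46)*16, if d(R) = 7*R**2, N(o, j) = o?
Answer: 389136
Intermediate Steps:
z = -59 (z = 1 + 4*(3*(-5)) = 1 + 4*(-15) = 1 - 60 = -59)
(d(z) - 46)*16 = (7*(-59)**2 - 46)*16 = (7*3481 - 46)*16 = (24367 - 46)*16 = 24321*16 = 389136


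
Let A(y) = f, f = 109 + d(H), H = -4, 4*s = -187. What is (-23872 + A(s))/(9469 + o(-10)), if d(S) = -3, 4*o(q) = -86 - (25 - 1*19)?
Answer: -11883/4723 ≈ -2.5160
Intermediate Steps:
s = -187/4 (s = (¼)*(-187) = -187/4 ≈ -46.750)
o(q) = -23 (o(q) = (-86 - (25 - 1*19))/4 = (-86 - (25 - 19))/4 = (-86 - 1*6)/4 = (-86 - 6)/4 = (¼)*(-92) = -23)
f = 106 (f = 109 - 3 = 106)
A(y) = 106
(-23872 + A(s))/(9469 + o(-10)) = (-23872 + 106)/(9469 - 23) = -23766/9446 = -23766*1/9446 = -11883/4723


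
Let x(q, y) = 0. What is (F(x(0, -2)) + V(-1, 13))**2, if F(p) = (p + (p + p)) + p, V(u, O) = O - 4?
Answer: 81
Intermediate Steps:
V(u, O) = -4 + O
F(p) = 4*p (F(p) = (p + 2*p) + p = 3*p + p = 4*p)
(F(x(0, -2)) + V(-1, 13))**2 = (4*0 + (-4 + 13))**2 = (0 + 9)**2 = 9**2 = 81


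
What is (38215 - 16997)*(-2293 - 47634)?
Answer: -1059351086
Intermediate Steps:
(38215 - 16997)*(-2293 - 47634) = 21218*(-49927) = -1059351086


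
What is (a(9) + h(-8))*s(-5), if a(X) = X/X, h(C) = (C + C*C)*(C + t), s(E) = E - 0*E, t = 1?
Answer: 1955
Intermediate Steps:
s(E) = E (s(E) = E - 1*0 = E + 0 = E)
h(C) = (1 + C)*(C + C**2) (h(C) = (C + C*C)*(C + 1) = (C + C**2)*(1 + C) = (1 + C)*(C + C**2))
a(X) = 1
(a(9) + h(-8))*s(-5) = (1 - 8*(1 + (-8)**2 + 2*(-8)))*(-5) = (1 - 8*(1 + 64 - 16))*(-5) = (1 - 8*49)*(-5) = (1 - 392)*(-5) = -391*(-5) = 1955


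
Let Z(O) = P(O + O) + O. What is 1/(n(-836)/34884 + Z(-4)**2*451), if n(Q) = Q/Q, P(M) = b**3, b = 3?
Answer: 34884/8322589837 ≈ 4.1915e-6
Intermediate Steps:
P(M) = 27 (P(M) = 3**3 = 27)
n(Q) = 1
Z(O) = 27 + O
1/(n(-836)/34884 + Z(-4)**2*451) = 1/(1/34884 + (27 - 4)**2*451) = 1/(1*(1/34884) + 23**2*451) = 1/(1/34884 + 529*451) = 1/(1/34884 + 238579) = 1/(8322589837/34884) = 34884/8322589837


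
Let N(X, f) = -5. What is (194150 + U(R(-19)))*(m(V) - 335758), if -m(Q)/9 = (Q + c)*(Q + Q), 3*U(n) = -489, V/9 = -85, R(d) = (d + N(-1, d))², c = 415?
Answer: -1000053033646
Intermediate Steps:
R(d) = (-5 + d)² (R(d) = (d - 5)² = (-5 + d)²)
V = -765 (V = 9*(-85) = -765)
U(n) = -163 (U(n) = (⅓)*(-489) = -163)
m(Q) = -18*Q*(415 + Q) (m(Q) = -9*(Q + 415)*(Q + Q) = -9*(415 + Q)*2*Q = -18*Q*(415 + Q))
(194150 + U(R(-19)))*(m(V) - 335758) = (194150 - 163)*(-18*(-765)*(415 - 765) - 335758) = 193987*(-18*(-765)*(-350) - 335758) = 193987*(-4819500 - 335758) = 193987*(-5155258) = -1000053033646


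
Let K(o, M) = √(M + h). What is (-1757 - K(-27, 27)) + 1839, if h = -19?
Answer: 82 - 2*√2 ≈ 79.172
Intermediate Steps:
K(o, M) = √(-19 + M) (K(o, M) = √(M - 19) = √(-19 + M))
(-1757 - K(-27, 27)) + 1839 = (-1757 - √(-19 + 27)) + 1839 = (-1757 - √8) + 1839 = (-1757 - 2*√2) + 1839 = 82 - 2*√2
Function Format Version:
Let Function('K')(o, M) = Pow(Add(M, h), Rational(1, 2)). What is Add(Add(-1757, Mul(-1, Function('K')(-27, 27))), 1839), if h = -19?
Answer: Add(82, Mul(-2, Pow(2, Rational(1, 2)))) ≈ 79.172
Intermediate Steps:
Function('K')(o, M) = Pow(Add(-19, M), Rational(1, 2)) (Function('K')(o, M) = Pow(Add(M, -19), Rational(1, 2)) = Pow(Add(-19, M), Rational(1, 2)))
Add(Add(-1757, Mul(-1, Function('K')(-27, 27))), 1839) = Add(Add(-1757, Mul(-1, Pow(Add(-19, 27), Rational(1, 2)))), 1839) = Add(Add(-1757, Mul(-1, Pow(8, Rational(1, 2)))), 1839) = Add(Add(-1757, Mul(-1, Mul(2, Pow(2, Rational(1, 2))))), 1839) = Add(Add(-1757, Mul(-2, Pow(2, Rational(1, 2)))), 1839) = Add(82, Mul(-2, Pow(2, Rational(1, 2))))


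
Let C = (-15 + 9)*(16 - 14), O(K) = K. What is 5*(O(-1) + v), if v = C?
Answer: -65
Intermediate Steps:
C = -12 (C = -6*2 = -12)
v = -12
5*(O(-1) + v) = 5*(-1 - 12) = 5*(-13) = -65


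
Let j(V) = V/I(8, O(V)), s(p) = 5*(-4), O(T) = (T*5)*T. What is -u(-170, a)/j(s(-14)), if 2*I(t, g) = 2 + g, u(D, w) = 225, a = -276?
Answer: 45045/4 ≈ 11261.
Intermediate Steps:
O(T) = 5*T² (O(T) = (5*T)*T = 5*T²)
I(t, g) = 1 + g/2 (I(t, g) = (2 + g)/2 = 1 + g/2)
s(p) = -20
j(V) = V/(1 + 5*V²/2) (j(V) = V/(1 + (5*V²)/2) = V/(1 + 5*V²/2))
-u(-170, a)/j(s(-14)) = -225/(2*(-20)/(2 + 5*(-20)²)) = -225/(2*(-20)/(2 + 5*400)) = -225/(2*(-20)/(2 + 2000)) = -225/(2*(-20)/2002) = -225/(2*(-20)*(1/2002)) = -225/(-20/1001) = -225*(-1001)/20 = -1*(-45045/4) = 45045/4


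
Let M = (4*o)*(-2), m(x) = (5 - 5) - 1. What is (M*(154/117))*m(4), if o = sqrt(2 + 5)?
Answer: 1232*sqrt(7)/117 ≈ 27.860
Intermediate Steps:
m(x) = -1 (m(x) = 0 - 1 = -1)
o = sqrt(7) ≈ 2.6458
M = -8*sqrt(7) (M = (4*sqrt(7))*(-2) = -8*sqrt(7) ≈ -21.166)
(M*(154/117))*m(4) = ((-8*sqrt(7))*(154/117))*(-1) = ((-8*sqrt(7))*(154*(1/117)))*(-1) = (-8*sqrt(7)*(154/117))*(-1) = -1232*sqrt(7)/117*(-1) = 1232*sqrt(7)/117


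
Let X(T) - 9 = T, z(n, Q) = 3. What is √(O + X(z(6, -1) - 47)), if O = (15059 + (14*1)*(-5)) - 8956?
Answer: √5998 ≈ 77.447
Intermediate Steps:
X(T) = 9 + T
O = 6033 (O = (15059 + 14*(-5)) - 8956 = (15059 - 70) - 8956 = 14989 - 8956 = 6033)
√(O + X(z(6, -1) - 47)) = √(6033 + (9 + (3 - 47))) = √(6033 + (9 - 44)) = √(6033 - 35) = √5998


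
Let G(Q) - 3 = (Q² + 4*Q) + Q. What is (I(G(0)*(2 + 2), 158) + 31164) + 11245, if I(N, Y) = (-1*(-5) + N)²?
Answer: 42698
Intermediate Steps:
G(Q) = 3 + Q² + 5*Q (G(Q) = 3 + ((Q² + 4*Q) + Q) = 3 + (Q² + 5*Q) = 3 + Q² + 5*Q)
I(N, Y) = (5 + N)²
(I(G(0)*(2 + 2), 158) + 31164) + 11245 = ((5 + (3 + 0² + 5*0)*(2 + 2))² + 31164) + 11245 = ((5 + (3 + 0 + 0)*4)² + 31164) + 11245 = ((5 + 3*4)² + 31164) + 11245 = ((5 + 12)² + 31164) + 11245 = (17² + 31164) + 11245 = (289 + 31164) + 11245 = 31453 + 11245 = 42698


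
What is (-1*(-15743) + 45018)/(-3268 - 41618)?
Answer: -60761/44886 ≈ -1.3537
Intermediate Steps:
(-1*(-15743) + 45018)/(-3268 - 41618) = (15743 + 45018)/(-44886) = 60761*(-1/44886) = -60761/44886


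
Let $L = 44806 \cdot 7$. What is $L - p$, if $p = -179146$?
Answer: $492788$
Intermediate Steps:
$L = 313642$
$L - p = 313642 - -179146 = 313642 + 179146 = 492788$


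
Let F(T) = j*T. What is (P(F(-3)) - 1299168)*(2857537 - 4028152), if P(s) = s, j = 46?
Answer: 1520987093190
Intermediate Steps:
F(T) = 46*T
(P(F(-3)) - 1299168)*(2857537 - 4028152) = (46*(-3) - 1299168)*(2857537 - 4028152) = (-138 - 1299168)*(-1170615) = -1299306*(-1170615) = 1520987093190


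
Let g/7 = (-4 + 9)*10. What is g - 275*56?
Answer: -15050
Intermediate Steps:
g = 350 (g = 7*((-4 + 9)*10) = 7*(5*10) = 7*50 = 350)
g - 275*56 = 350 - 275*56 = 350 - 15400 = -15050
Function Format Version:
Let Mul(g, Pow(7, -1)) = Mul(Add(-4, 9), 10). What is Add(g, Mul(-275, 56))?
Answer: -15050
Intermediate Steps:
g = 350 (g = Mul(7, Mul(Add(-4, 9), 10)) = Mul(7, Mul(5, 10)) = Mul(7, 50) = 350)
Add(g, Mul(-275, 56)) = Add(350, Mul(-275, 56)) = Add(350, -15400) = -15050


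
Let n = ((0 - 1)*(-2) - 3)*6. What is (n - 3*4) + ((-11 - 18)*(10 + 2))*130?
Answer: -45258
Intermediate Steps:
n = -6 (n = (-1*(-2) - 3)*6 = (2 - 3)*6 = -1*6 = -6)
(n - 3*4) + ((-11 - 18)*(10 + 2))*130 = (-6 - 3*4) + ((-11 - 18)*(10 + 2))*130 = (-6 - 12) - 29*12*130 = -18 - 348*130 = -18 - 45240 = -45258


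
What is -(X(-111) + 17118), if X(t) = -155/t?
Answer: -1900253/111 ≈ -17119.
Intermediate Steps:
-(X(-111) + 17118) = -(-155/(-111) + 17118) = -(-155*(-1/111) + 17118) = -(155/111 + 17118) = -1*1900253/111 = -1900253/111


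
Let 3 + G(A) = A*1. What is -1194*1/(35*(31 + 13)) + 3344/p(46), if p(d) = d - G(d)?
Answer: 2573089/2310 ≈ 1113.9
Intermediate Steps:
G(A) = -3 + A (G(A) = -3 + A*1 = -3 + A)
p(d) = 3 (p(d) = d - (-3 + d) = d + (3 - d) = 3)
-1194*1/(35*(31 + 13)) + 3344/p(46) = -1194*1/(35*(31 + 13)) + 3344/3 = -1194/(35*44) + 3344*(⅓) = -1194/1540 + 3344/3 = -1194*1/1540 + 3344/3 = -597/770 + 3344/3 = 2573089/2310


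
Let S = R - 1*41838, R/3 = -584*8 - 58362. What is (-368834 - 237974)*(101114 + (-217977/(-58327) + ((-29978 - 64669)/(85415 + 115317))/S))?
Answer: -987540171335138765547839/16094449662870 ≈ -6.1359e+10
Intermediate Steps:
R = -189102 (R = 3*(-584*8 - 58362) = 3*(-4672 - 58362) = 3*(-63034) = -189102)
S = -230940 (S = -189102 - 1*41838 = -189102 - 41838 = -230940)
(-368834 - 237974)*(101114 + (-217977/(-58327) + ((-29978 - 64669)/(85415 + 115317))/S)) = (-368834 - 237974)*(101114 + (-217977/(-58327) + ((-29978 - 64669)/(85415 + 115317))/(-230940))) = -606808*(101114 + (-217977*(-1/58327) - 94647/200732*(-1/230940))) = -606808*(101114 + (217977/58327 - 94647*1/200732*(-1/230940))) = -606808*(101114 + (217977/58327 - 13521/28676*(-1/230940))) = -606808*(101114 + (217977/58327 + 4507/2207478480)) = -606808*(101114 + 481179799514749/128755597302960) = -606808*13019474645491012189/128755597302960 = -987540171335138765547839/16094449662870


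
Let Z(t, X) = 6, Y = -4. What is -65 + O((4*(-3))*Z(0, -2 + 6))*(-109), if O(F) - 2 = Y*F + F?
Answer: -23827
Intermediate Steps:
O(F) = 2 - 3*F (O(F) = 2 + (-4*F + F) = 2 - 3*F)
-65 + O((4*(-3))*Z(0, -2 + 6))*(-109) = -65 + (2 - 3*4*(-3)*6)*(-109) = -65 + (2 - (-36)*6)*(-109) = -65 + (2 - 3*(-72))*(-109) = -65 + (2 + 216)*(-109) = -65 + 218*(-109) = -65 - 23762 = -23827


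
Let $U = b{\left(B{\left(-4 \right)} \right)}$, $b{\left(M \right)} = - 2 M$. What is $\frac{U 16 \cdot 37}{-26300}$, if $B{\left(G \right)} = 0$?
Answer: $0$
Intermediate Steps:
$U = 0$ ($U = \left(-2\right) 0 = 0$)
$\frac{U 16 \cdot 37}{-26300} = \frac{0 \cdot 16 \cdot 37}{-26300} = 0 \cdot 37 \left(- \frac{1}{26300}\right) = 0 \left(- \frac{1}{26300}\right) = 0$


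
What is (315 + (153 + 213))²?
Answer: 463761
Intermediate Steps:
(315 + (153 + 213))² = (315 + 366)² = 681² = 463761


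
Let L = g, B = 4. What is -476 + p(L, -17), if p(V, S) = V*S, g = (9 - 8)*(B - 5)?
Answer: -459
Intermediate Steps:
g = -1 (g = (9 - 8)*(4 - 5) = 1*(-1) = -1)
L = -1
p(V, S) = S*V
-476 + p(L, -17) = -476 - 17*(-1) = -476 + 17 = -459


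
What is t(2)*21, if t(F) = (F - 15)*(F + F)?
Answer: -1092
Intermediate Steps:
t(F) = 2*F*(-15 + F) (t(F) = (-15 + F)*(2*F) = 2*F*(-15 + F))
t(2)*21 = (2*2*(-15 + 2))*21 = (2*2*(-13))*21 = -52*21 = -1092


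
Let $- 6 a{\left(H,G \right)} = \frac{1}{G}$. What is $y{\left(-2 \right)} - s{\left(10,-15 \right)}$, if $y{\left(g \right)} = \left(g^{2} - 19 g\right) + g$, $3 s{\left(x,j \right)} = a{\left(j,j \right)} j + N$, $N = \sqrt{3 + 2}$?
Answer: $\frac{721}{18} - \frac{\sqrt{5}}{3} \approx 39.31$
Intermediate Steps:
$N = \sqrt{5} \approx 2.2361$
$a{\left(H,G \right)} = - \frac{1}{6 G}$
$s{\left(x,j \right)} = - \frac{1}{18} + \frac{\sqrt{5}}{3}$ ($s{\left(x,j \right)} = \frac{- \frac{1}{6 j} j + \sqrt{5}}{3} = \frac{- \frac{1}{6} + \sqrt{5}}{3} = - \frac{1}{18} + \frac{\sqrt{5}}{3}$)
$y{\left(g \right)} = g^{2} - 18 g$
$y{\left(-2 \right)} - s{\left(10,-15 \right)} = - 2 \left(-18 - 2\right) - \left(- \frac{1}{18} + \frac{\sqrt{5}}{3}\right) = \left(-2\right) \left(-20\right) + \left(\frac{1}{18} - \frac{\sqrt{5}}{3}\right) = 40 + \left(\frac{1}{18} - \frac{\sqrt{5}}{3}\right) = \frac{721}{18} - \frac{\sqrt{5}}{3}$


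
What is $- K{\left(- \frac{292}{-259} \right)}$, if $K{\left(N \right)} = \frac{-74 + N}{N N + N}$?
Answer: $\frac{2444183}{80446} \approx 30.383$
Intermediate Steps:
$K{\left(N \right)} = \frac{-74 + N}{N + N^{2}}$ ($K{\left(N \right)} = \frac{-74 + N}{N^{2} + N} = \frac{-74 + N}{N + N^{2}}$)
$- K{\left(- \frac{292}{-259} \right)} = - \frac{-74 - \frac{292}{-259}}{- \frac{292}{-259} \left(1 - \frac{292}{-259}\right)} = - \frac{-74 - - \frac{292}{259}}{\left(-292\right) \left(- \frac{1}{259}\right) \left(1 - - \frac{292}{259}\right)} = - \frac{-74 + \frac{292}{259}}{\frac{292}{259} \left(1 + \frac{292}{259}\right)} = - \frac{259 \left(-18874\right)}{292 \cdot \frac{551}{259} \cdot 259} = - \frac{259 \cdot 259 \left(-18874\right)}{292 \cdot 551 \cdot 259} = \left(-1\right) \left(- \frac{2444183}{80446}\right) = \frac{2444183}{80446}$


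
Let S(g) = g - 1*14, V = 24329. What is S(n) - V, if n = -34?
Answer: -24377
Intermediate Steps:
S(g) = -14 + g (S(g) = g - 14 = -14 + g)
S(n) - V = (-14 - 34) - 1*24329 = -48 - 24329 = -24377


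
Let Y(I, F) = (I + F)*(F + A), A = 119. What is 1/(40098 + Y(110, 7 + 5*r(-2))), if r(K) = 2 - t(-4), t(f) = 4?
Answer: 1/52510 ≈ 1.9044e-5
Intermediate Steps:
r(K) = -2 (r(K) = 2 - 1*4 = 2 - 4 = -2)
Y(I, F) = (119 + F)*(F + I) (Y(I, F) = (I + F)*(F + 119) = (F + I)*(119 + F) = (119 + F)*(F + I))
1/(40098 + Y(110, 7 + 5*r(-2))) = 1/(40098 + ((7 + 5*(-2))² + 119*(7 + 5*(-2)) + 119*110 + (7 + 5*(-2))*110)) = 1/(40098 + ((7 - 10)² + 119*(7 - 10) + 13090 + (7 - 10)*110)) = 1/(40098 + ((-3)² + 119*(-3) + 13090 - 3*110)) = 1/(40098 + (9 - 357 + 13090 - 330)) = 1/(40098 + 12412) = 1/52510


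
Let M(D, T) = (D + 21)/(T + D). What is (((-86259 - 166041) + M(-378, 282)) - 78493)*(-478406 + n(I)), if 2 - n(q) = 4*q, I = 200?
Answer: 1268124373857/8 ≈ 1.5852e+11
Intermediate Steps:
M(D, T) = (21 + D)/(D + T)
n(q) = 2 - 4*q
(((-86259 - 166041) + M(-378, 282)) - 78493)*(-478406 + n(I)) = (((-86259 - 166041) + (21 - 378)/(-378 + 282)) - 78493)*(-478406 + (2 - 4*200)) = ((-252300 - 357/(-96)) - 78493)*(-478406 + (2 - 800)) = ((-252300 - 1/96*(-357)) - 78493)*(-478406 - 798) = ((-252300 + 119/32) - 78493)*(-479204) = (-8073481/32 - 78493)*(-479204) = -10585257/32*(-479204) = 1268124373857/8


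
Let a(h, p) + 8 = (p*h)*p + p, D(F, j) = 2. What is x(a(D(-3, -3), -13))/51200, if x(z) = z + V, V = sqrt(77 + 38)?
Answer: 317/51200 + sqrt(115)/51200 ≈ 0.0064009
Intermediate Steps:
a(h, p) = -8 + p + h*p**2 (a(h, p) = -8 + ((p*h)*p + p) = -8 + ((h*p)*p + p) = -8 + (h*p**2 + p) = -8 + (p + h*p**2) = -8 + p + h*p**2)
V = sqrt(115) ≈ 10.724
x(z) = z + sqrt(115)
x(a(D(-3, -3), -13))/51200 = ((-8 - 13 + 2*(-13)**2) + sqrt(115))/51200 = ((-8 - 13 + 2*169) + sqrt(115))*(1/51200) = ((-8 - 13 + 338) + sqrt(115))*(1/51200) = (317 + sqrt(115))*(1/51200) = 317/51200 + sqrt(115)/51200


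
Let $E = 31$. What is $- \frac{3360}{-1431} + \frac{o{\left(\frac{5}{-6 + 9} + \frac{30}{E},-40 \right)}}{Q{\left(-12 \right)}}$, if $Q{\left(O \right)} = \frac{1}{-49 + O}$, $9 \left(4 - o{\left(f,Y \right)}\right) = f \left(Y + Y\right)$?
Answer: $- \frac{74086724}{44361} \approx -1670.1$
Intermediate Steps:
$o{\left(f,Y \right)} = 4 - \frac{2 Y f}{9}$ ($o{\left(f,Y \right)} = 4 - \frac{f \left(Y + Y\right)}{9} = 4 - \frac{f 2 Y}{9} = 4 - \frac{2 Y f}{9}$)
$- \frac{3360}{-1431} + \frac{o{\left(\frac{5}{-6 + 9} + \frac{30}{E},-40 \right)}}{Q{\left(-12 \right)}} = - \frac{3360}{-1431} + \frac{4 - - \frac{80 \left(\frac{5}{-6 + 9} + \frac{30}{31}\right)}{9}}{\frac{1}{-49 - 12}} = \left(-3360\right) \left(- \frac{1}{1431}\right) + \frac{4 - - \frac{80 \left(\frac{5}{3} + 30 \cdot \frac{1}{31}\right)}{9}}{\frac{1}{-61}} = \frac{1120}{477} + \frac{4 - - \frac{80 \left(5 \cdot \frac{1}{3} + \frac{30}{31}\right)}{9}}{- \frac{1}{61}} = \frac{1120}{477} + \left(4 - - \frac{80 \left(\frac{5}{3} + \frac{30}{31}\right)}{9}\right) \left(-61\right) = \frac{1120}{477} + \left(4 - \left(- \frac{80}{9}\right) \frac{245}{93}\right) \left(-61\right) = \frac{1120}{477} + \left(4 + \frac{19600}{837}\right) \left(-61\right) = \frac{1120}{477} + \frac{22948}{837} \left(-61\right) = \frac{1120}{477} - \frac{1399828}{837} = - \frac{74086724}{44361}$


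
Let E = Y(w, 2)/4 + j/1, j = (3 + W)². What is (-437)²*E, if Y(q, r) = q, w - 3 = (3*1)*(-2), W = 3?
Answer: 26926629/4 ≈ 6.7317e+6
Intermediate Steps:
j = 36 (j = (3 + 3)² = 6² = 36)
w = -3 (w = 3 + (3*1)*(-2) = 3 + 3*(-2) = 3 - 6 = -3)
E = 141/4 (E = -3/4 + 36/1 = -3*¼ + 36*1 = -¾ + 36 = 141/4 ≈ 35.250)
(-437)²*E = (-437)²*(141/4) = 190969*(141/4) = 26926629/4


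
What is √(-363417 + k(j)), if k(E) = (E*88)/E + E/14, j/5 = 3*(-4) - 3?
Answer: I*√71213534/14 ≈ 602.77*I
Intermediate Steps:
j = -75 (j = 5*(3*(-4) - 3) = 5*(-12 - 3) = 5*(-15) = -75)
k(E) = 88 + E/14 (k(E) = (88*E)/E + E*(1/14) = 88 + E/14)
√(-363417 + k(j)) = √(-363417 + (88 + (1/14)*(-75))) = √(-363417 + (88 - 75/14)) = √(-363417 + 1157/14) = √(-5086681/14) = I*√71213534/14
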